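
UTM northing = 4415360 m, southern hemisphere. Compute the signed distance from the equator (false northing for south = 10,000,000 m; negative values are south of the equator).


For southern: actual = 4415360 - 10000000 = -5584640 m

-5584640 m


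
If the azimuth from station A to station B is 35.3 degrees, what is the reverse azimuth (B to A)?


back azimuth = (35.3 + 180) mod 360 = 215.3 degrees

215.3 degrees


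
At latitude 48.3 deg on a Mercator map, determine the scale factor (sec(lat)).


SF = 1 / cos(48.3) = 1 / 0.66523 = 1.503

1.503


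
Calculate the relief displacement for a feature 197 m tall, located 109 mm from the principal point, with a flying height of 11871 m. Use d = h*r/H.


d = h * r / H = 197 * 109 / 11871 = 1.81 mm

1.81 mm


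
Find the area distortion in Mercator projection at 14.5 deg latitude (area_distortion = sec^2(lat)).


area_distortion = 1/cos^2(14.5) = 1.067

1.067


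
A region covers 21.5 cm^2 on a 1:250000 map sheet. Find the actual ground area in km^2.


ground_area = 21.5 * (250000/100)^2 = 134375000.0 m^2 = 134.375 km^2

134.375 km^2


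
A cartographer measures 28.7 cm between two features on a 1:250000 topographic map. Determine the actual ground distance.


ground = 28.7 cm * 250000 / 100 = 71750.0 m = 71.75 km

71.75 km


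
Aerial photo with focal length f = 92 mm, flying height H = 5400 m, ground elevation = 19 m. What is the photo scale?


scale = f / (H - h) = 92 mm / 5381 m = 92 / 5381000 = 1:58489

1:58489


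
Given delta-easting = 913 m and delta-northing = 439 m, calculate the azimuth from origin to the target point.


az = atan2(913, 439) = 64.3 deg
adjusted to 0-360: 64.3 degrees

64.3 degrees


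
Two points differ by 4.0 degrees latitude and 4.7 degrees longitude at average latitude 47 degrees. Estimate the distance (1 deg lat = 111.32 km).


dlat_km = 4.0 * 111.32 = 445.28
dlon_km = 4.7 * 111.32 * cos(47) ≈ 356.824
dist = sqrt(445.28^2 + 356.824^2) ≈ 570.6 km

570.6 km


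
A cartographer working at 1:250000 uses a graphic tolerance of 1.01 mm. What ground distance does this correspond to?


ground = 1.01 mm * 250000 / 1000 = 252.5 m

252.5 m


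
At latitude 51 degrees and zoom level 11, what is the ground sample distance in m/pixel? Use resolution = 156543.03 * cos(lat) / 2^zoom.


res = 156543.03 * cos(51) / 2^11 = 156543.03 * 0.62932039 / 2048 = 48.1 m/pixel

48.1 m/pixel


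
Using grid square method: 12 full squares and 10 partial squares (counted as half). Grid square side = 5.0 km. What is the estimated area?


effective squares = 12 + 10 * 0.5 = 17.0
area = 17.0 * 25.0 = 425.0 km^2

425.0 km^2


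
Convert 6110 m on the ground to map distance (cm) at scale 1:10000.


map_cm = 6110 * 100 / 10000 = 61.1 cm

61.1 cm


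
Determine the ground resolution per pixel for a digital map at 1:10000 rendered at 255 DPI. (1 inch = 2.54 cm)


pixel_cm = 2.54 / 255 ≈ 0.009961 cm
ground = pixel_cm * 10000 / 100 = 2.54 * 10000 / (255 * 100) = 25400 / 25500 ≈ 1.0 m

1.0 m


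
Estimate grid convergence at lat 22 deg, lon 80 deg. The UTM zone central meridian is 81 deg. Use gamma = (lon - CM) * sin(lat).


gamma = (80 - 81) * sin(22) = -1 * 0.374607 = -0.375 degrees

-0.375 degrees


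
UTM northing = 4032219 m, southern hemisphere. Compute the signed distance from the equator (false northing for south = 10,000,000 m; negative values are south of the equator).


For southern: actual = 4032219 - 10000000 = -5967781 m

-5967781 m


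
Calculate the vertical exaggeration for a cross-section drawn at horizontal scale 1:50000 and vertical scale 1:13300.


VE = horizontal_scale / vertical_scale = 50000 / 13300 ≈ 3.8

3.8x


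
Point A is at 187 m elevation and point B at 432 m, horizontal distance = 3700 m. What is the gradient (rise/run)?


gradient = (432 - 187) / 3700 = 245 / 3700 = 0.0662

0.0662


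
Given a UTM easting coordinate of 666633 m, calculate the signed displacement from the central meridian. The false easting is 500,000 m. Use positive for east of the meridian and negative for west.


displacement = 666633 - 500000 = 166633 m

166633 m


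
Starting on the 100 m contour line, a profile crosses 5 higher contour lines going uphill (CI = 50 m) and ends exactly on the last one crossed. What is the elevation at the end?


elevation = 100 + 5 * 50 = 350 m

350 m


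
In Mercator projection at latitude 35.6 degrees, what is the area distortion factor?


area_distortion = 1/cos^2(35.6) = 1.513

1.513


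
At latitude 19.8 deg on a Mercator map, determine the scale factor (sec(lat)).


SF = 1 / cos(19.8) = 1 / 0.940881 = 1.063

1.063


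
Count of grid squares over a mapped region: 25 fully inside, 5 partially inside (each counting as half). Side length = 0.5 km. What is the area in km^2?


effective squares = 25 + 5 * 0.5 = 27.5
area = 27.5 * 0.25 = 6.875 km^2

6.875 km^2


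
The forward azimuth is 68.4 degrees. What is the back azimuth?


back azimuth = (68.4 + 180) mod 360 = 248.4 degrees

248.4 degrees


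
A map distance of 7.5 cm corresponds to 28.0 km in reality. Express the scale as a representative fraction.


ground = 28.0 km = 2800000 cm; RF denominator = ground / map = 2800000 / 7.5 ≈ 373333; RF = 1:373333

1:373333


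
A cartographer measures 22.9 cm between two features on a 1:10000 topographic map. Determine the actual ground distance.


ground = 22.9 cm * 10000 / 100 = 2290.0 m = 2.29 km

2.29 km


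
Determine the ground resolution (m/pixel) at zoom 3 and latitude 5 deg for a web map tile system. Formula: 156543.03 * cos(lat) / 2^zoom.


res = 156543.03 * cos(5) / 2^3 = 156543.03 * 0.9961947 / 8 = 19493.42 m/pixel

19493.42 m/pixel


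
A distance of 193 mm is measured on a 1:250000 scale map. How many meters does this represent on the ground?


ground = 193 mm * 250000 / 1000 = 48250.0 m

48250.0 m


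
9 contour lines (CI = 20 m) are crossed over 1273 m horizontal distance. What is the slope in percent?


elevation change = 9 * 20 = 180 m
slope = 180 / 1273 * 100 = 14.1%

14.1%


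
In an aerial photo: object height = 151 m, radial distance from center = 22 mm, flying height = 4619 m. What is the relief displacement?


d = h * r / H = 151 * 22 / 4619 = 0.72 mm

0.72 mm


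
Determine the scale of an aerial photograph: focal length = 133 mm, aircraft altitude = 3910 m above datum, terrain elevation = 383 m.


scale = f / (H - h) = 133 mm / 3527 m = 133 / 3527000 = 1:26519

1:26519


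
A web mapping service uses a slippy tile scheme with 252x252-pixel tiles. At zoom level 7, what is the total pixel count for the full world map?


tiles per axis = 2^7 = 128
total tiles = 128^2 = 16384
pixels per axis = 128 * 252 = 32256
total pixels = 32256^2 = 1040449536

1040449536 pixels


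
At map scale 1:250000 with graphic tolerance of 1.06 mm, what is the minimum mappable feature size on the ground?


ground = 1.06 mm * 250000 / 1000 = 265.0 m

265.0 m


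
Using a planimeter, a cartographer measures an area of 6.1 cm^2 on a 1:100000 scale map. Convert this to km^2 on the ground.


ground_area = 6.1 * (100000/100)^2 = 6100000.0 m^2 = 6.1 km^2

6.1 km^2


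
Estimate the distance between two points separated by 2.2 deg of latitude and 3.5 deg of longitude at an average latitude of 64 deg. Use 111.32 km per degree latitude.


dlat_km = 2.2 * 111.32 = 244.904
dlon_km = 3.5 * 111.32 * cos(64) ≈ 170.798
dist = sqrt(244.904^2 + 170.798^2) ≈ 298.6 km

298.6 km


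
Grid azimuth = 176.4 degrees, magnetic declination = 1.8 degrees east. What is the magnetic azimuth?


magnetic azimuth = grid azimuth - declination (east +ve)
mag_az = 176.4 - 1.8 = 174.6 degrees

174.6 degrees


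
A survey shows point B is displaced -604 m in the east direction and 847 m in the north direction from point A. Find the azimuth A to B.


az = atan2(-604, 847) = -35.5 deg
adjusted to 0-360: 324.5 degrees

324.5 degrees


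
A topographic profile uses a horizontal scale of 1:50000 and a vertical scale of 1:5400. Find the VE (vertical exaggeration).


VE = horizontal_scale / vertical_scale = 50000 / 5400 ≈ 9.3

9.3x


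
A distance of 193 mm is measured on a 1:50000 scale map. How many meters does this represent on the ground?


ground = 193 mm * 50000 / 1000 = 9650.0 m

9650.0 m


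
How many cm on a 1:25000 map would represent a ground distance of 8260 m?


map_cm = 8260 * 100 / 25000 = 33.04 cm

33.04 cm


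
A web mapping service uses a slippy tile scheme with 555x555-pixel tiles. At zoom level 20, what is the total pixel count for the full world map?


tiles per axis = 2^20 = 1048576
total tiles = 1048576^2 = 1099511627776
pixels per axis = 1048576 * 555 = 581959680
total pixels = 581959680^2 = 338677069145702400

338677069145702400 pixels


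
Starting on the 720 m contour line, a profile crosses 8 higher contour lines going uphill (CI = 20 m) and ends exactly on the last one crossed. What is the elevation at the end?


elevation = 720 + 8 * 20 = 880 m

880 m


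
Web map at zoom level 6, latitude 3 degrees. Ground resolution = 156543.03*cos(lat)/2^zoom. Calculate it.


res = 156543.03 * cos(3) / 2^6 = 156543.03 * 0.99862953 / 64 = 2442.63 m/pixel

2442.63 m/pixel


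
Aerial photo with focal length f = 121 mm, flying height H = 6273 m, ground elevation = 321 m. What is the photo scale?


scale = f / (H - h) = 121 mm / 5952 m = 121 / 5952000 = 1:49190

1:49190


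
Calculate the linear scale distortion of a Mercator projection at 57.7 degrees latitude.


SF = 1 / cos(57.7) = 1 / 0.534352 = 1.871

1.871


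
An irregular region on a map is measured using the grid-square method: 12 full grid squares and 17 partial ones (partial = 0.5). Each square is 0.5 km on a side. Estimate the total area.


effective squares = 12 + 17 * 0.5 = 20.5
area = 20.5 * 0.25 = 5.125 km^2

5.125 km^2


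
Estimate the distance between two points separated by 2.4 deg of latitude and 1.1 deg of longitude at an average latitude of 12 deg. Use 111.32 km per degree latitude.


dlat_km = 2.4 * 111.32 = 267.168
dlon_km = 1.1 * 111.32 * cos(12) ≈ 119.776
dist = sqrt(267.168^2 + 119.776^2) ≈ 292.8 km

292.8 km


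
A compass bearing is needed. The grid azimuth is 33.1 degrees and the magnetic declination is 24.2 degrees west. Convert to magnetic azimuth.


magnetic azimuth = grid azimuth - declination (east +ve)
mag_az = 33.1 - -24.2 = 57.3 degrees

57.3 degrees


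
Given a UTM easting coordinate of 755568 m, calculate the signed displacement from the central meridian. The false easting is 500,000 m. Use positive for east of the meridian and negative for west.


displacement = 755568 - 500000 = 255568 m

255568 m


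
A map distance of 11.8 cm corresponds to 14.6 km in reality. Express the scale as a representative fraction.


ground = 14.6 km = 1460000 cm; RF denominator = ground / map = 1460000 / 11.8 ≈ 123729; RF = 1:123729

1:123729


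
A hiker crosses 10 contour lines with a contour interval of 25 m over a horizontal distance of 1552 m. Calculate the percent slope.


elevation change = 10 * 25 = 250 m
slope = 250 / 1552 * 100 = 16.1%

16.1%


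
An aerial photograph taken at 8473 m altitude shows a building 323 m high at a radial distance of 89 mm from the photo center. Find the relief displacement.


d = h * r / H = 323 * 89 / 8473 = 3.39 mm

3.39 mm


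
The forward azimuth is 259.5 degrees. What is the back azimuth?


back azimuth = (259.5 + 180) mod 360 = 79.5 degrees

79.5 degrees


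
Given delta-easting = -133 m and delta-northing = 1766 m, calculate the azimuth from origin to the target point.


az = atan2(-133, 1766) = -4.3 deg
adjusted to 0-360: 355.7 degrees

355.7 degrees


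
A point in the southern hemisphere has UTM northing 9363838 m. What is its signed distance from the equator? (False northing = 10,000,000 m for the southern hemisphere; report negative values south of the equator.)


For southern: actual = 9363838 - 10000000 = -636162 m

-636162 m


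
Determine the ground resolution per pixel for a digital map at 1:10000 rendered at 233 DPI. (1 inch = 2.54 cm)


pixel_cm = 2.54 / 233 ≈ 0.010901 cm
ground = pixel_cm * 10000 / 100 = 2.54 * 10000 / (233 * 100) = 25400 / 23300 ≈ 1.09 m

1.09 m


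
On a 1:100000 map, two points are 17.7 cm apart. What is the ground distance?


ground = 17.7 cm * 100000 / 100 = 17700.0 m = 17.7 km

17.7 km


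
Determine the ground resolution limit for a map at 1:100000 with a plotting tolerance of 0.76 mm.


ground = 0.76 mm * 100000 / 1000 = 76.0 m

76.0 m


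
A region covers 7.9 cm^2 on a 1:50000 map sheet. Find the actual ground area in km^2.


ground_area = 7.9 * (50000/100)^2 = 1975000.0 m^2 = 1.975 km^2

1.975 km^2


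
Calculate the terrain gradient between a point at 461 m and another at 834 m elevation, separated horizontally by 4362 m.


gradient = (834 - 461) / 4362 = 373 / 4362 = 0.0855

0.0855


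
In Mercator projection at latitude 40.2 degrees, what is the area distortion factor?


area_distortion = 1/cos^2(40.2) = 1.714

1.714


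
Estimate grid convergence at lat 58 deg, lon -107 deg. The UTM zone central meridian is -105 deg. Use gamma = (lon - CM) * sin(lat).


gamma = (-107 - -105) * sin(58) = -2 * 0.848048 = -1.696 degrees

-1.696 degrees


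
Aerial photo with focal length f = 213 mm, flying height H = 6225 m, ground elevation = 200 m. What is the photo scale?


scale = f / (H - h) = 213 mm / 6025 m = 213 / 6025000 = 1:28286

1:28286


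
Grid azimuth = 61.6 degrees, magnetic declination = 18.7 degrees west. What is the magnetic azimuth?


magnetic azimuth = grid azimuth - declination (east +ve)
mag_az = 61.6 - -18.7 = 80.3 degrees

80.3 degrees


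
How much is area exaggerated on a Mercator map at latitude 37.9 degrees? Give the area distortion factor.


area_distortion = 1/cos^2(37.9) = 1.606

1.606


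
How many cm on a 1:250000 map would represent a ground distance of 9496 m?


map_cm = 9496 * 100 / 250000 = 3.7984 cm ≈ 3.8 cm

3.8 cm


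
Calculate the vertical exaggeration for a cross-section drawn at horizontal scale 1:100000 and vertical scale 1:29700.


VE = horizontal_scale / vertical_scale = 100000 / 29700 ≈ 3.4

3.4x


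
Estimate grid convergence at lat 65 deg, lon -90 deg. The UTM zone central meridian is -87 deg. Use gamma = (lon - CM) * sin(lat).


gamma = (-90 - -87) * sin(65) = -3 * 0.906308 = -2.719 degrees

-2.719 degrees


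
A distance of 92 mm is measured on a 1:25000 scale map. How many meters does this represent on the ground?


ground = 92 mm * 25000 / 1000 = 2300.0 m

2300.0 m


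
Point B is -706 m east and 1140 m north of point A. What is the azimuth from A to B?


az = atan2(-706, 1140) = -31.8 deg
adjusted to 0-360: 328.2 degrees

328.2 degrees


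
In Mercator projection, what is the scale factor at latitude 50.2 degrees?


SF = 1 / cos(50.2) = 1 / 0.64011 = 1.562

1.562


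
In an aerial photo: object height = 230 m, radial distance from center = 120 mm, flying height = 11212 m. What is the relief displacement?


d = h * r / H = 230 * 120 / 11212 = 2.46 mm

2.46 mm


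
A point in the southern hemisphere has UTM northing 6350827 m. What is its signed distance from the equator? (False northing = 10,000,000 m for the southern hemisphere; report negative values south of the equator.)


For southern: actual = 6350827 - 10000000 = -3649173 m

-3649173 m


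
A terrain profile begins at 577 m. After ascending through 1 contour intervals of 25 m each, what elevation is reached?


elevation = 577 + 1 * 25 = 602 m

602 m


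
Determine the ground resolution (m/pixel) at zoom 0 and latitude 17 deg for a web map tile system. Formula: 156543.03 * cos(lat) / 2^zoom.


res = 156543.03 * cos(17) / 2^0 = 156543.03 * 0.95630476 / 1 = 149702.84 m/pixel

149702.84 m/pixel


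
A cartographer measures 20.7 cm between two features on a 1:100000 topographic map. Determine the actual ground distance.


ground = 20.7 cm * 100000 / 100 = 20700.0 m = 20.7 km

20.7 km


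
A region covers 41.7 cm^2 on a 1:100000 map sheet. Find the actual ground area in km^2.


ground_area = 41.7 * (100000/100)^2 = 41700000.0 m^2 = 41.7 km^2

41.7 km^2


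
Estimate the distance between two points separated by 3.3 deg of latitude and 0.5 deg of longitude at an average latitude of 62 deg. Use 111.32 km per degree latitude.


dlat_km = 3.3 * 111.32 = 367.356
dlon_km = 0.5 * 111.32 * cos(62) ≈ 26.131
dist = sqrt(367.356^2 + 26.131^2) ≈ 368.3 km

368.3 km


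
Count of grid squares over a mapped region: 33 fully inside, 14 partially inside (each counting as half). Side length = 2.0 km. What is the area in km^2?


effective squares = 33 + 14 * 0.5 = 40.0
area = 40.0 * 4.0 = 160.0 km^2

160.0 km^2


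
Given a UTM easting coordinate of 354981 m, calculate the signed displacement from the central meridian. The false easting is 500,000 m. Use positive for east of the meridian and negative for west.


displacement = 354981 - 500000 = -145019 m

-145019 m


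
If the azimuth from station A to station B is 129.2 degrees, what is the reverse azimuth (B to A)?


back azimuth = (129.2 + 180) mod 360 = 309.2 degrees

309.2 degrees


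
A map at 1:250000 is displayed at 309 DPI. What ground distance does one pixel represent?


pixel_cm = 2.54 / 309 ≈ 0.00822 cm
ground = pixel_cm * 250000 / 100 = 2.54 * 250000 / (309 * 100) = 635000 / 30900 ≈ 20.55 m

20.55 m


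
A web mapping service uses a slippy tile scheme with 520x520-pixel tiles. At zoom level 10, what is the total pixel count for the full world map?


tiles per axis = 2^10 = 1024
total tiles = 1024^2 = 1048576
pixels per axis = 1024 * 520 = 532480
total pixels = 532480^2 = 283534950400

283534950400 pixels


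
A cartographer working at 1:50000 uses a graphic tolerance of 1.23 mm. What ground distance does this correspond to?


ground = 1.23 mm * 50000 / 1000 = 61.5 m

61.5 m


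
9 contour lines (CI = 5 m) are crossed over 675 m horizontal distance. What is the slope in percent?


elevation change = 9 * 5 = 45 m
slope = 45 / 675 * 100 = 6.7%

6.7%


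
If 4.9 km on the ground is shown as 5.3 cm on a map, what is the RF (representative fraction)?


ground = 4.9 km = 490000 cm; RF denominator = ground / map = 490000 / 5.3 ≈ 92453; RF = 1:92453

1:92453


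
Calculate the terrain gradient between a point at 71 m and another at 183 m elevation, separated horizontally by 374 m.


gradient = (183 - 71) / 374 = 112 / 374 = 0.2995

0.2995


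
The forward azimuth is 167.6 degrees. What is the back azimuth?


back azimuth = (167.6 + 180) mod 360 = 347.6 degrees

347.6 degrees


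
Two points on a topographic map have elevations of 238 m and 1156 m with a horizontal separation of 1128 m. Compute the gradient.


gradient = (1156 - 238) / 1128 = 918 / 1128 = 0.8138

0.8138


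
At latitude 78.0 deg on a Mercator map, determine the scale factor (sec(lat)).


SF = 1 / cos(78.0) = 1 / 0.207912 = 4.81

4.81


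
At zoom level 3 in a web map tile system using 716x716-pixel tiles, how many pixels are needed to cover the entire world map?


tiles per axis = 2^3 = 8
total tiles = 8^2 = 64
pixels per axis = 8 * 716 = 5728
total pixels = 5728^2 = 32809984

32809984 pixels


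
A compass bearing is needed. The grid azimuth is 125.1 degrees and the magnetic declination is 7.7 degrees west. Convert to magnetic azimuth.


magnetic azimuth = grid azimuth - declination (east +ve)
mag_az = 125.1 - -7.7 = 132.8 degrees

132.8 degrees


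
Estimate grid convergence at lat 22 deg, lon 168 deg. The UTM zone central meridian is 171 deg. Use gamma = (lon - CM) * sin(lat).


gamma = (168 - 171) * sin(22) = -3 * 0.374607 = -1.124 degrees

-1.124 degrees


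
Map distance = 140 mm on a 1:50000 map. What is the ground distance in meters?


ground = 140 mm * 50000 / 1000 = 7000.0 m

7000.0 m


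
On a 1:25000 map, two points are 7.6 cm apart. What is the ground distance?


ground = 7.6 cm * 25000 / 100 = 1900.0 m = 1.9 km

1.9 km


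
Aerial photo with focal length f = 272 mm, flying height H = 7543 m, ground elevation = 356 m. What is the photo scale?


scale = f / (H - h) = 272 mm / 7187 m = 272 / 7187000 = 1:26423

1:26423


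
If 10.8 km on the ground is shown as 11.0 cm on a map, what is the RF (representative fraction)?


ground = 10.8 km = 1080000 cm; RF denominator = ground / map = 1080000 / 11.0 ≈ 98182; RF = 1:98182

1:98182


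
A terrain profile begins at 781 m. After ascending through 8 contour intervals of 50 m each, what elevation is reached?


elevation = 781 + 8 * 50 = 1181 m

1181 m


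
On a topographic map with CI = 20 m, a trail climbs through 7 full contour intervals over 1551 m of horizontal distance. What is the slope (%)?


elevation change = 7 * 20 = 140 m
slope = 140 / 1551 * 100 = 9.0%

9.0%


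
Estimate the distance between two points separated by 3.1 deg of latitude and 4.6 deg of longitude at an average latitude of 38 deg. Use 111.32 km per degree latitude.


dlat_km = 3.1 * 111.32 = 345.092
dlon_km = 4.6 * 111.32 * cos(38) ≈ 403.518
dist = sqrt(345.092^2 + 403.518^2) ≈ 531.0 km

531.0 km


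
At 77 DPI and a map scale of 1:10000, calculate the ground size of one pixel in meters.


pixel_cm = 2.54 / 77 ≈ 0.032987 cm
ground = pixel_cm * 10000 / 100 = 2.54 * 10000 / (77 * 100) = 25400 / 7700 ≈ 3.3 m

3.3 m


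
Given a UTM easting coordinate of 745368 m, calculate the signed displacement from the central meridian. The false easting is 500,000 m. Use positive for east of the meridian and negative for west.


displacement = 745368 - 500000 = 245368 m

245368 m


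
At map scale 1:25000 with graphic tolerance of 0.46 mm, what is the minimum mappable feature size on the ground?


ground = 0.46 mm * 25000 / 1000 = 11.5 m

11.5 m


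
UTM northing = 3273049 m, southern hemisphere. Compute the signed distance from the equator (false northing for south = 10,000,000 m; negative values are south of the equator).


For southern: actual = 3273049 - 10000000 = -6726951 m

-6726951 m


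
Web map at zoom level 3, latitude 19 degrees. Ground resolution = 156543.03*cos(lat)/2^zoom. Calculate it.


res = 156543.03 * cos(19) / 2^3 = 156543.03 * 0.94551858 / 8 = 18501.79 m/pixel

18501.79 m/pixel


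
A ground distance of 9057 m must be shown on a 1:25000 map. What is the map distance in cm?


map_cm = 9057 * 100 / 25000 = 36.228 cm ≈ 36.23 cm

36.23 cm


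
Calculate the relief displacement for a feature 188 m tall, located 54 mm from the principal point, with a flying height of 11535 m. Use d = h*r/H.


d = h * r / H = 188 * 54 / 11535 = 0.88 mm

0.88 mm


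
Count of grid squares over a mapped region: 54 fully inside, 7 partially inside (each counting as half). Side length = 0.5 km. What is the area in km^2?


effective squares = 54 + 7 * 0.5 = 57.5
area = 57.5 * 0.25 = 14.375 km^2

14.375 km^2


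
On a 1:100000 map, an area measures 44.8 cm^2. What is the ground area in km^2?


ground_area = 44.8 * (100000/100)^2 = 44800000.0 m^2 = 44.8 km^2

44.8 km^2


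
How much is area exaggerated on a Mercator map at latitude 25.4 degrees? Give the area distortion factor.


area_distortion = 1/cos^2(25.4) = 1.225

1.225


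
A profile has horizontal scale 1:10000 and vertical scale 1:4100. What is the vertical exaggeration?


VE = horizontal_scale / vertical_scale = 10000 / 4100 ≈ 2.4

2.4x


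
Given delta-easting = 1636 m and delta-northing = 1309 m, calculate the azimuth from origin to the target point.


az = atan2(1636, 1309) = 51.3 deg
adjusted to 0-360: 51.3 degrees

51.3 degrees


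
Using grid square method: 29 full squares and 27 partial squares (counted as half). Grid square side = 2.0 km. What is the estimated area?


effective squares = 29 + 27 * 0.5 = 42.5
area = 42.5 * 4.0 = 170.0 km^2

170.0 km^2


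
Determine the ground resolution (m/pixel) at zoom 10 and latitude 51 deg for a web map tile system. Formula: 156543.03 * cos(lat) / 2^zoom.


res = 156543.03 * cos(51) / 2^10 = 156543.03 * 0.62932039 / 1024 = 96.21 m/pixel

96.21 m/pixel


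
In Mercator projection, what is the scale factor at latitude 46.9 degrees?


SF = 1 / cos(46.9) = 1 / 0.683274 = 1.464

1.464


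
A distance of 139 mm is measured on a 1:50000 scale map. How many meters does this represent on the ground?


ground = 139 mm * 50000 / 1000 = 6950.0 m

6950.0 m


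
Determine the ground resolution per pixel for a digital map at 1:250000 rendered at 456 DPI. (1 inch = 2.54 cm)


pixel_cm = 2.54 / 456 ≈ 0.00557 cm
ground = pixel_cm * 250000 / 100 = 2.54 * 250000 / (456 * 100) = 635000 / 45600 ≈ 13.93 m

13.93 m


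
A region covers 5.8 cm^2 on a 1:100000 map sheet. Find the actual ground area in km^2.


ground_area = 5.8 * (100000/100)^2 = 5800000.0 m^2 = 5.8 km^2

5.8 km^2


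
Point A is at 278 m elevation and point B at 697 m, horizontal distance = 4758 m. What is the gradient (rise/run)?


gradient = (697 - 278) / 4758 = 419 / 4758 = 0.0881

0.0881


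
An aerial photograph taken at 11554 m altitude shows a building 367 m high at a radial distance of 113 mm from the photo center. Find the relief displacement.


d = h * r / H = 367 * 113 / 11554 = 3.59 mm

3.59 mm


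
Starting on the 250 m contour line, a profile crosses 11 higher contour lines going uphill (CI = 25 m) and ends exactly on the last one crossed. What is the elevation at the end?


elevation = 250 + 11 * 25 = 525 m

525 m


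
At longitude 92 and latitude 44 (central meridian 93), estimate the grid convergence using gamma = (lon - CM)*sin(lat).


gamma = (92 - 93) * sin(44) = -1 * 0.694658 = -0.695 degrees

-0.695 degrees


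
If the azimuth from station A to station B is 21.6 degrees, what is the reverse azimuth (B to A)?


back azimuth = (21.6 + 180) mod 360 = 201.6 degrees

201.6 degrees


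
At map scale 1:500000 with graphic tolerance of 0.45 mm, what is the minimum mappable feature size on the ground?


ground = 0.45 mm * 500000 / 1000 = 225.0 m

225.0 m


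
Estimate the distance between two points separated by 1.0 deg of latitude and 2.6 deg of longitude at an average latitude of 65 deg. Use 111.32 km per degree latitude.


dlat_km = 1.0 * 111.32 = 111.32
dlon_km = 2.6 * 111.32 * cos(65) ≈ 122.319
dist = sqrt(111.32^2 + 122.319^2) ≈ 165.4 km

165.4 km


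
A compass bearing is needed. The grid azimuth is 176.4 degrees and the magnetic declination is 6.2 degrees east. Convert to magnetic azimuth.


magnetic azimuth = grid azimuth - declination (east +ve)
mag_az = 176.4 - 6.2 = 170.2 degrees

170.2 degrees


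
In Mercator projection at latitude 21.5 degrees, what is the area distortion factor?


area_distortion = 1/cos^2(21.5) = 1.155

1.155


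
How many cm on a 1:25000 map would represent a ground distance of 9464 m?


map_cm = 9464 * 100 / 25000 = 37.856 cm ≈ 37.86 cm

37.86 cm


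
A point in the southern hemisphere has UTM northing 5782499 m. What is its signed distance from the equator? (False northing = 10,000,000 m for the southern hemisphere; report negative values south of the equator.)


For southern: actual = 5782499 - 10000000 = -4217501 m

-4217501 m


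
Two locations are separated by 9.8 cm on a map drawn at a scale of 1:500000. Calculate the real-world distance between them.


ground = 9.8 cm * 500000 / 100 = 49000.0 m = 49.0 km

49.0 km


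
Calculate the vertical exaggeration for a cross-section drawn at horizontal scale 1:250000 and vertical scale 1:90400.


VE = horizontal_scale / vertical_scale = 250000 / 90400 ≈ 2.8

2.8x


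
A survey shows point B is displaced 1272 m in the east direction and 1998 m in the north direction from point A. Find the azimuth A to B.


az = atan2(1272, 1998) = 32.5 deg
adjusted to 0-360: 32.5 degrees

32.5 degrees


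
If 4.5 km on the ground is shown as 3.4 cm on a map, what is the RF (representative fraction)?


ground = 4.5 km = 450000 cm; RF denominator = ground / map = 450000 / 3.4 ≈ 132353; RF = 1:132353

1:132353


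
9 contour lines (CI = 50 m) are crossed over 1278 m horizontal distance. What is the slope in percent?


elevation change = 9 * 50 = 450 m
slope = 450 / 1278 * 100 = 35.2%

35.2%


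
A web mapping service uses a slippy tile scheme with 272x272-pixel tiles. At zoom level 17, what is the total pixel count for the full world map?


tiles per axis = 2^17 = 131072
total tiles = 131072^2 = 17179869184
pixels per axis = 131072 * 272 = 35651584
total pixels = 35651584^2 = 1271035441709056

1271035441709056 pixels


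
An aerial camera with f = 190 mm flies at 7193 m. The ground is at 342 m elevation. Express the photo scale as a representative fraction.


scale = f / (H - h) = 190 mm / 6851 m = 190 / 6851000 = 1:36058

1:36058


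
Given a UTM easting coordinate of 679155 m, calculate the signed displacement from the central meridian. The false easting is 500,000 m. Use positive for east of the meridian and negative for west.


displacement = 679155 - 500000 = 179155 m

179155 m


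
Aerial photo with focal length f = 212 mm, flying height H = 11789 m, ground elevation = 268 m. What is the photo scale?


scale = f / (H - h) = 212 mm / 11521 m = 212 / 11521000 = 1:54344

1:54344


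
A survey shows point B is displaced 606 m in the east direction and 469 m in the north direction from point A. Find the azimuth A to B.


az = atan2(606, 469) = 52.3 deg
adjusted to 0-360: 52.3 degrees

52.3 degrees


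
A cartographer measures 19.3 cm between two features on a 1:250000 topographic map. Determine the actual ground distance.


ground = 19.3 cm * 250000 / 100 = 48250.0 m = 48.25 km

48.25 km


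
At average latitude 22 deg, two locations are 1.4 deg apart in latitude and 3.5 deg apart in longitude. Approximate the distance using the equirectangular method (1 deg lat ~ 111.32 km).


dlat_km = 1.4 * 111.32 = 155.848
dlon_km = 3.5 * 111.32 * cos(22) ≈ 361.249
dist = sqrt(155.848^2 + 361.249^2) ≈ 393.4 km

393.4 km


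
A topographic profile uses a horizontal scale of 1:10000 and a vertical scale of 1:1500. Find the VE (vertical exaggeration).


VE = horizontal_scale / vertical_scale = 10000 / 1500 ≈ 6.7

6.7x


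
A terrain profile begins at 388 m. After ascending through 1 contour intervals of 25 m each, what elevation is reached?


elevation = 388 + 1 * 25 = 413 m

413 m


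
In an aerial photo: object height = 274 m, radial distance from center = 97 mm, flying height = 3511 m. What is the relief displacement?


d = h * r / H = 274 * 97 / 3511 = 7.57 mm

7.57 mm


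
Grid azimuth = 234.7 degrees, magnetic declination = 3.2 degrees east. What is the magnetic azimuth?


magnetic azimuth = grid azimuth - declination (east +ve)
mag_az = 234.7 - 3.2 = 231.5 degrees

231.5 degrees


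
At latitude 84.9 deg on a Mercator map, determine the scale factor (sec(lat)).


SF = 1 / cos(84.9) = 1 / 0.088894 = 11.249

11.249


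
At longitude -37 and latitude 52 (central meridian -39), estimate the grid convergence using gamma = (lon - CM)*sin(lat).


gamma = (-37 - -39) * sin(52) = 2 * 0.788011 = 1.576 degrees

1.576 degrees


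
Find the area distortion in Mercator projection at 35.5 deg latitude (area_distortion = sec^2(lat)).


area_distortion = 1/cos^2(35.5) = 1.509

1.509


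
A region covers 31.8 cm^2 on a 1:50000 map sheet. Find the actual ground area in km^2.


ground_area = 31.8 * (50000/100)^2 = 7950000.0 m^2 = 7.95 km^2

7.95 km^2


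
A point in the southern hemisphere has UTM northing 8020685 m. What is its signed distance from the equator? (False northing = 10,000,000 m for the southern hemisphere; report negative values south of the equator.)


For southern: actual = 8020685 - 10000000 = -1979315 m

-1979315 m


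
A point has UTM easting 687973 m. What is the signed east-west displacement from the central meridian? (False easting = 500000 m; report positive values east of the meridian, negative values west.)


displacement = 687973 - 500000 = 187973 m

187973 m


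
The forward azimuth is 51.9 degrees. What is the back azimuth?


back azimuth = (51.9 + 180) mod 360 = 231.9 degrees

231.9 degrees


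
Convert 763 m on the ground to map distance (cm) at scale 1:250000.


map_cm = 763 * 100 / 250000 = 0.3052 cm ≈ 0.31 cm

0.31 cm


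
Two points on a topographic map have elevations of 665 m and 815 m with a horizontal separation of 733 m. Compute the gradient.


gradient = (815 - 665) / 733 = 150 / 733 = 0.2046

0.2046


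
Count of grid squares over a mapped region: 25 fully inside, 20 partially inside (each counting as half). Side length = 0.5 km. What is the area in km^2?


effective squares = 25 + 20 * 0.5 = 35.0
area = 35.0 * 0.25 = 8.75 km^2

8.75 km^2


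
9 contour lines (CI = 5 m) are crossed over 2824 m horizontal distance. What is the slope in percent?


elevation change = 9 * 5 = 45 m
slope = 45 / 2824 * 100 = 1.6%

1.6%


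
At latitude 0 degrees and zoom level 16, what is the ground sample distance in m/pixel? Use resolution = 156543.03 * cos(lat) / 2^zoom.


res = 156543.03 * cos(0) / 2^16 = 156543.03 * 1.0 / 65536 = 2.39 m/pixel

2.39 m/pixel


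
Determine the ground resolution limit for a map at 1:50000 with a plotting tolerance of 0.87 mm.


ground = 0.87 mm * 50000 / 1000 = 43.5 m

43.5 m


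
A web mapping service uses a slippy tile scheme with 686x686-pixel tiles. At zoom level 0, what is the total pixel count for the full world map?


tiles per axis = 2^0 = 1
total tiles = 1^2 = 1
pixels per axis = 1 * 686 = 686
total pixels = 686^2 = 470596

470596 pixels


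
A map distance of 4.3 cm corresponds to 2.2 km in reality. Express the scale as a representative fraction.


ground = 2.2 km = 220000 cm; RF denominator = ground / map = 220000 / 4.3 ≈ 51163; RF = 1:51163

1:51163


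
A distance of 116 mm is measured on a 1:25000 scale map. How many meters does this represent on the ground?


ground = 116 mm * 25000 / 1000 = 2900.0 m

2900.0 m


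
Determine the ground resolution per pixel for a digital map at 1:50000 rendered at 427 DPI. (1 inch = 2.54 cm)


pixel_cm = 2.54 / 427 ≈ 0.005948 cm
ground = pixel_cm * 50000 / 100 = 2.54 * 50000 / (427 * 100) = 127000 / 42700 ≈ 2.97 m

2.97 m


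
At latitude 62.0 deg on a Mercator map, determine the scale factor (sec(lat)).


SF = 1 / cos(62.0) = 1 / 0.469472 = 2.13

2.13


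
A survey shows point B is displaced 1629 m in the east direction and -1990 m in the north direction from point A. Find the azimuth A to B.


az = atan2(1629, -1990) = 140.7 deg
adjusted to 0-360: 140.7 degrees

140.7 degrees


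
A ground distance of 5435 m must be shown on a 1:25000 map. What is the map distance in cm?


map_cm = 5435 * 100 / 25000 = 21.74 cm

21.74 cm


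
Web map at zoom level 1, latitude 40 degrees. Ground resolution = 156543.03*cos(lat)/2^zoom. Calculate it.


res = 156543.03 * cos(40) / 2^1 = 156543.03 * 0.76604444 / 2 = 59959.46 m/pixel

59959.46 m/pixel


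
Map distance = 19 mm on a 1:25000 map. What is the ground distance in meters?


ground = 19 mm * 25000 / 1000 = 475.0 m

475.0 m


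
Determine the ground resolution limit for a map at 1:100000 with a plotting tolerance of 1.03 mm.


ground = 1.03 mm * 100000 / 1000 = 103.0 m

103.0 m


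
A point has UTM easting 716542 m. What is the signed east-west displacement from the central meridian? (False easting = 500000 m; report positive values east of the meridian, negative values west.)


displacement = 716542 - 500000 = 216542 m

216542 m


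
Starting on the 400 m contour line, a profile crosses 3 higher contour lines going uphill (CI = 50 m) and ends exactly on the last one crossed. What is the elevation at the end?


elevation = 400 + 3 * 50 = 550 m

550 m


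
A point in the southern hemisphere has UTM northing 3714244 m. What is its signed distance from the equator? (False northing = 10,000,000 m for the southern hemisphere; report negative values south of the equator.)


For southern: actual = 3714244 - 10000000 = -6285756 m

-6285756 m


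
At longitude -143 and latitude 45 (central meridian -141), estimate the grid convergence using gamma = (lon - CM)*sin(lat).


gamma = (-143 - -141) * sin(45) = -2 * 0.707107 = -1.414 degrees

-1.414 degrees


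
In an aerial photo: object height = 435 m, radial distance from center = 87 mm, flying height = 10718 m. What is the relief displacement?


d = h * r / H = 435 * 87 / 10718 = 3.53 mm

3.53 mm


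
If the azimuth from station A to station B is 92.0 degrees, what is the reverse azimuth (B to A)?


back azimuth = (92.0 + 180) mod 360 = 272.0 degrees

272.0 degrees


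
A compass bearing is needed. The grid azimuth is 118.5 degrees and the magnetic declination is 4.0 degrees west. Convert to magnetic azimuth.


magnetic azimuth = grid azimuth - declination (east +ve)
mag_az = 118.5 - -4.0 = 122.5 degrees

122.5 degrees


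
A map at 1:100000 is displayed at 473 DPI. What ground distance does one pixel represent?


pixel_cm = 2.54 / 473 ≈ 0.00537 cm
ground = pixel_cm * 100000 / 100 = 2.54 * 100000 / (473 * 100) = 254000 / 47300 ≈ 5.37 m

5.37 m


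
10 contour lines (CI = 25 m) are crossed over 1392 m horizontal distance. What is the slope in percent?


elevation change = 10 * 25 = 250 m
slope = 250 / 1392 * 100 = 18.0%

18.0%


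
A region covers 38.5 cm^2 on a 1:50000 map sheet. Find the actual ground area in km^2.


ground_area = 38.5 * (50000/100)^2 = 9625000.0 m^2 = 9.625 km^2

9.625 km^2


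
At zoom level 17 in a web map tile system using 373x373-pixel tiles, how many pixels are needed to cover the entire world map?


tiles per axis = 2^17 = 131072
total tiles = 131072^2 = 17179869184
pixels per axis = 131072 * 373 = 48889856
total pixels = 48889856^2 = 2390218019700736

2390218019700736 pixels


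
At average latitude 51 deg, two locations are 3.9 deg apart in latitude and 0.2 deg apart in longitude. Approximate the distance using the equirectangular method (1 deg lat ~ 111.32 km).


dlat_km = 3.9 * 111.32 = 434.148
dlon_km = 0.2 * 111.32 * cos(51) ≈ 14.011
dist = sqrt(434.148^2 + 14.011^2) ≈ 434.4 km

434.4 km


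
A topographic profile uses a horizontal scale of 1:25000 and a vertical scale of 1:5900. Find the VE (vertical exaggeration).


VE = horizontal_scale / vertical_scale = 25000 / 5900 ≈ 4.2

4.2x


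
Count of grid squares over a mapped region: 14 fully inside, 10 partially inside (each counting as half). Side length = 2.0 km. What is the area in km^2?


effective squares = 14 + 10 * 0.5 = 19.0
area = 19.0 * 4.0 = 76.0 km^2

76.0 km^2


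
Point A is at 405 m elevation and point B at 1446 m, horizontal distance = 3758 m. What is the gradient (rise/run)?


gradient = (1446 - 405) / 3758 = 1041 / 3758 = 0.277

0.277


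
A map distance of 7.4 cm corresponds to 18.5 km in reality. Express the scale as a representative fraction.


ground = 18.5 km = 1850000 cm; RF denominator = ground / map = 1850000 / 7.4 = 250000; RF = 1:250000

1:250000


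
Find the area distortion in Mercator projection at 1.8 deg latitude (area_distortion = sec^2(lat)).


area_distortion = 1/cos^2(1.8) = 1.001

1.001
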